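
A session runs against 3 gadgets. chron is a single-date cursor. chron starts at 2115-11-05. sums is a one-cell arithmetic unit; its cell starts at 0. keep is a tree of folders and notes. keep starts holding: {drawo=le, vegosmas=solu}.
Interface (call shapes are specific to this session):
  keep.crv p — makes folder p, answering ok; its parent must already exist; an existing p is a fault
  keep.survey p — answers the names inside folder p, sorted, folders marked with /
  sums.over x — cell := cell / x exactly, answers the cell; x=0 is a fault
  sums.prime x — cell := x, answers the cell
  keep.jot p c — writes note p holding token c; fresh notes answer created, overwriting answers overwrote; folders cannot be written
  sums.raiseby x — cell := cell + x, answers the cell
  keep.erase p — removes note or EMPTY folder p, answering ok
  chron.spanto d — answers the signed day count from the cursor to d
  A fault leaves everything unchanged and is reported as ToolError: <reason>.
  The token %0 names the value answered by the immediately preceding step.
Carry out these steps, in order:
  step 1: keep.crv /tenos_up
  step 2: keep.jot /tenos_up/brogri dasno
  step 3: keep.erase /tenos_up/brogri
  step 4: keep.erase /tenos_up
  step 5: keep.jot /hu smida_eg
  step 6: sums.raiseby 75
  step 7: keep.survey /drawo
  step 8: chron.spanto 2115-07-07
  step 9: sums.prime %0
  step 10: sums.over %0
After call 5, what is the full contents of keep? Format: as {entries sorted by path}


Do: crv[/tenos_up]
See: ok
Do: jot[/tenos_up/brogri; dasno]
See: created
Do: erase[/tenos_up/brogri]
See: ok
Do: erase[/tenos_up]
See: ok
Do: jot[/hu; smida_eg]
See: created
Do: raiseby[75]
See: 75
Do: survey[/drawo]
See: ToolError: not a directory
Do: spanto[2115-07-07]
See: -121
Do: prime[%0]
See: -121
Do: over[%0]
See: 1

Answer: {drawo=le, hu=smida_eg, vegosmas=solu}


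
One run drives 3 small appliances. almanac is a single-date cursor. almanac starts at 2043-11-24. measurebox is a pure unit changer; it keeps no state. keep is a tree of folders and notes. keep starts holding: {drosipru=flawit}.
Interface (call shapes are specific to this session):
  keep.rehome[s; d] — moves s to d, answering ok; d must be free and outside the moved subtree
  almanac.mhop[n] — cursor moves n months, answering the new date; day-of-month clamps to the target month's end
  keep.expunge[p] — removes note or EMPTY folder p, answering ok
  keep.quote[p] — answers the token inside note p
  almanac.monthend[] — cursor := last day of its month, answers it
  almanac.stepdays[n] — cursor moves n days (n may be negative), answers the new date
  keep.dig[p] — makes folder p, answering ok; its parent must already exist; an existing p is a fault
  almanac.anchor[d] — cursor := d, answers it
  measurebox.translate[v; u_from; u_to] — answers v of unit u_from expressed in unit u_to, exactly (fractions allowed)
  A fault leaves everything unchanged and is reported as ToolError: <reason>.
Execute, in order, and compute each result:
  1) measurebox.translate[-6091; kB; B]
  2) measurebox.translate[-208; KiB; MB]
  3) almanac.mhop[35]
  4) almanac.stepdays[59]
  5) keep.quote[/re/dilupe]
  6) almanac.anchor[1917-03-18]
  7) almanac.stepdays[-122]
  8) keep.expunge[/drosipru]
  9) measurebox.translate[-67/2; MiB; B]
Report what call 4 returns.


Answer: 2046-12-22

Derivation:
! 1. measurebox.translate(v→-6091, u_from→kB, u_to→B) => -6091000
! 2. measurebox.translate(v→-208, u_from→KiB, u_to→MB) => -3328/15625
! 3. almanac.mhop(n→35) => 2046-10-24
! 4. almanac.stepdays(n→59) => 2046-12-22
! 5. keep.quote(p→/re/dilupe) => ToolError: not found
! 6. almanac.anchor(d→1917-03-18) => 1917-03-18
! 7. almanac.stepdays(n→-122) => 1916-11-16
! 8. keep.expunge(p→/drosipru) => ok
! 9. measurebox.translate(v→-67/2, u_from→MiB, u_to→B) => -35127296


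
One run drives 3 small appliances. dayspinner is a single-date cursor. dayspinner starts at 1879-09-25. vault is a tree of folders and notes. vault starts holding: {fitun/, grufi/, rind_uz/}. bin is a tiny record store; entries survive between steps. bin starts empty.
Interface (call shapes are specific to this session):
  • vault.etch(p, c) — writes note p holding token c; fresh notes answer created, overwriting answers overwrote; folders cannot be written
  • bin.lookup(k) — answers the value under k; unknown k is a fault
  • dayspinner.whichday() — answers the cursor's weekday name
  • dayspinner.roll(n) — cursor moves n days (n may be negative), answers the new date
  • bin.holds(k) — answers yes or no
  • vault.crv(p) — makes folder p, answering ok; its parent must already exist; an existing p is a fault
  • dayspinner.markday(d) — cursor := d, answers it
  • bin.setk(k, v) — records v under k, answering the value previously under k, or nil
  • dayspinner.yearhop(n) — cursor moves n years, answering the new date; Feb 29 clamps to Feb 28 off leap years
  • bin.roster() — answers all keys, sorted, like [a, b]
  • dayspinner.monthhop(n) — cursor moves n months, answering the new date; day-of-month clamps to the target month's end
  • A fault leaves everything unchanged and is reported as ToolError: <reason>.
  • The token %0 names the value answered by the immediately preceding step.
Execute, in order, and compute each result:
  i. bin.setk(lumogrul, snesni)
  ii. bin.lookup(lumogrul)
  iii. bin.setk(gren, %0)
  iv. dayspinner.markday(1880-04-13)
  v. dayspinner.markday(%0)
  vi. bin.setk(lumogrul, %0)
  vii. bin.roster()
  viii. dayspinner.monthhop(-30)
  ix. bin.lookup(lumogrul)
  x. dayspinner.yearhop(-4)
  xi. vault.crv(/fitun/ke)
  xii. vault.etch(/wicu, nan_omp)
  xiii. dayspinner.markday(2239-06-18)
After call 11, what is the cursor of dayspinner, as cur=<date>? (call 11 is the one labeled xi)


Answer: cur=1873-10-13

Derivation:
I try setk(lumogrul, snesni), which returns nil.
Now I run lookup(lumogrul), and observe snesni.
I call setk(gren, %0), and see nil.
Now I run markday(1880-04-13): 1880-04-13.
Then markday(%0), and see 1880-04-13.
Then setk(lumogrul, %0), which returns snesni.
Next I call roster(): [gren, lumogrul].
Then monthhop(-30), and see 1877-10-13.
I use lookup(lumogrul), — result: 1880-04-13.
I invoke yearhop(-4): 1873-10-13.
Next I call crv(/fitun/ke), → ok.
I call etch(/wicu, nan_omp), and see created.
I invoke markday(2239-06-18), yielding 2239-06-18.


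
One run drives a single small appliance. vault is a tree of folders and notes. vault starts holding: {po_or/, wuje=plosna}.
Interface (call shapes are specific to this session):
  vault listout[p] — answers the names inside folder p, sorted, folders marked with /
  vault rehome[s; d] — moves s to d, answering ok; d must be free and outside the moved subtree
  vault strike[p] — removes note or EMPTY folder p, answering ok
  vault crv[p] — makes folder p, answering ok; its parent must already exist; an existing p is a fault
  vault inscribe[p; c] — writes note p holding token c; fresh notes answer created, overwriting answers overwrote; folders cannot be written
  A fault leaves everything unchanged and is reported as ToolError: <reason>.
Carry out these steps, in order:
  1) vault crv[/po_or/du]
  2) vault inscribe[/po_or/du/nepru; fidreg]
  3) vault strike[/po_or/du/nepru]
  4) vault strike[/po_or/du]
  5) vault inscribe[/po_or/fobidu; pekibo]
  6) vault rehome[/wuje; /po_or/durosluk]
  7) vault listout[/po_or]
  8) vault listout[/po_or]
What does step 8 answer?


Step: vault crv[p→/po_or/du]
Result: ok
Step: vault inscribe[p→/po_or/du/nepru; c→fidreg]
Result: created
Step: vault strike[p→/po_or/du/nepru]
Result: ok
Step: vault strike[p→/po_or/du]
Result: ok
Step: vault inscribe[p→/po_or/fobidu; c→pekibo]
Result: created
Step: vault rehome[s→/wuje; d→/po_or/durosluk]
Result: ok
Step: vault listout[p→/po_or]
Result: [durosluk, fobidu]
Step: vault listout[p→/po_or]
Result: [durosluk, fobidu]

Answer: [durosluk, fobidu]


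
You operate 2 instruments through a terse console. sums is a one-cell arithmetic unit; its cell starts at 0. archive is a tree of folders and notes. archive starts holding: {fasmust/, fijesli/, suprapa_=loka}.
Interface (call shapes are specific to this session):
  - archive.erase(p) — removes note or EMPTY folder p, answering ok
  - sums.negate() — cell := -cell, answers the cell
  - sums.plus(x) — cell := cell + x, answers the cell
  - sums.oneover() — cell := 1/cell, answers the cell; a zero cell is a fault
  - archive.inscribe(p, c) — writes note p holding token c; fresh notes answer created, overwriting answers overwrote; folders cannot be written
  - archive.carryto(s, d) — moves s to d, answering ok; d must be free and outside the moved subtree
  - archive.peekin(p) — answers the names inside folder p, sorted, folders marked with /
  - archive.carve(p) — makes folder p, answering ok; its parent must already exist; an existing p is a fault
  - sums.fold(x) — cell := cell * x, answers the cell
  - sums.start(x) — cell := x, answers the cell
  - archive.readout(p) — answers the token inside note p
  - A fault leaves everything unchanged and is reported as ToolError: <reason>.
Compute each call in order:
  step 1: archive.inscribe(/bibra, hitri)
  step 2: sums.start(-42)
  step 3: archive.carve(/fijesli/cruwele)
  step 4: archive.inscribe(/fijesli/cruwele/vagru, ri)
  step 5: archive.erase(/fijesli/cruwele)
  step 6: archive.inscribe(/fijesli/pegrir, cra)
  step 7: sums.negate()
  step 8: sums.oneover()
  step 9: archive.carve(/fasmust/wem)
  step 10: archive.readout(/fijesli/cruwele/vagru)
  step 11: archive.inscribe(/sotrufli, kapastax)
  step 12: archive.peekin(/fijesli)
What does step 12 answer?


>> archive.inscribe(p→/bibra, c→hitri)
<< created
>> sums.start(x→-42)
<< -42
>> archive.carve(p→/fijesli/cruwele)
<< ok
>> archive.inscribe(p→/fijesli/cruwele/vagru, c→ri)
<< created
>> archive.erase(p→/fijesli/cruwele)
<< ToolError: not empty
>> archive.inscribe(p→/fijesli/pegrir, c→cra)
<< created
>> sums.negate()
<< 42
>> sums.oneover()
<< 1/42
>> archive.carve(p→/fasmust/wem)
<< ok
>> archive.readout(p→/fijesli/cruwele/vagru)
<< ri
>> archive.inscribe(p→/sotrufli, c→kapastax)
<< created
>> archive.peekin(p→/fijesli)
<< [cruwele/, pegrir]

Answer: [cruwele/, pegrir]


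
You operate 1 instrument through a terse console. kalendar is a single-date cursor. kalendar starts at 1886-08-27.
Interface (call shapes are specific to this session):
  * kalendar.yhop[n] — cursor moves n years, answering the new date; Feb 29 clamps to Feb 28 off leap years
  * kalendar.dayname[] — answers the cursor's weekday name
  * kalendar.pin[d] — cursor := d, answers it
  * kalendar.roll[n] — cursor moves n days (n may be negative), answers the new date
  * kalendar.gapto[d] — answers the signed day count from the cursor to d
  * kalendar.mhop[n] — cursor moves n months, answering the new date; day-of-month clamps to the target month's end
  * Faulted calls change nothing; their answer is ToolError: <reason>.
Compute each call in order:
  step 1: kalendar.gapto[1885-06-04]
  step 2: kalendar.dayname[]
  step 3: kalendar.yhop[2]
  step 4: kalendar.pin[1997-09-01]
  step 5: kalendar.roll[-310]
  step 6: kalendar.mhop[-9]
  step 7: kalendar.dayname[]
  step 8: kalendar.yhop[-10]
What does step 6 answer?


$ gapto 1885-06-04
  -449
$ dayname
  Friday
$ yhop 2
  1888-08-27
$ pin 1997-09-01
  1997-09-01
$ roll -310
  1996-10-26
$ mhop -9
  1996-01-26
$ dayname
  Friday
$ yhop -10
  1986-01-26

Answer: 1996-01-26


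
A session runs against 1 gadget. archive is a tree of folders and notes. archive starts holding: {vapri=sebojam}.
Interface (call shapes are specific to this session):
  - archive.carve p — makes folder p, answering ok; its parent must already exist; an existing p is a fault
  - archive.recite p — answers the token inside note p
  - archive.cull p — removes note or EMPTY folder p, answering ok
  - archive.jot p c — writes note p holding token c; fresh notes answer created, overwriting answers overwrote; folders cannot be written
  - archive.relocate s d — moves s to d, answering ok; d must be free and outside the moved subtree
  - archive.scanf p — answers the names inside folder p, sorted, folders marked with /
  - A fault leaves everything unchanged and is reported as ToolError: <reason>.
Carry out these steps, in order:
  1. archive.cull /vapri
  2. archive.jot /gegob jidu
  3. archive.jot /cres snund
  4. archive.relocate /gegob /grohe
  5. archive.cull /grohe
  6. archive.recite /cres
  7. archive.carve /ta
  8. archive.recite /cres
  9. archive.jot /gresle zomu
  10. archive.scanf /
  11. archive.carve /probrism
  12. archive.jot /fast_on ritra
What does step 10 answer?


% 1. cull(p=/vapri) => ok
% 2. jot(p=/gegob, c=jidu) => created
% 3. jot(p=/cres, c=snund) => created
% 4. relocate(s=/gegob, d=/grohe) => ok
% 5. cull(p=/grohe) => ok
% 6. recite(p=/cres) => snund
% 7. carve(p=/ta) => ok
% 8. recite(p=/cres) => snund
% 9. jot(p=/gresle, c=zomu) => created
% 10. scanf(p=/) => [cres, gresle, ta/]
% 11. carve(p=/probrism) => ok
% 12. jot(p=/fast_on, c=ritra) => created

Answer: [cres, gresle, ta/]


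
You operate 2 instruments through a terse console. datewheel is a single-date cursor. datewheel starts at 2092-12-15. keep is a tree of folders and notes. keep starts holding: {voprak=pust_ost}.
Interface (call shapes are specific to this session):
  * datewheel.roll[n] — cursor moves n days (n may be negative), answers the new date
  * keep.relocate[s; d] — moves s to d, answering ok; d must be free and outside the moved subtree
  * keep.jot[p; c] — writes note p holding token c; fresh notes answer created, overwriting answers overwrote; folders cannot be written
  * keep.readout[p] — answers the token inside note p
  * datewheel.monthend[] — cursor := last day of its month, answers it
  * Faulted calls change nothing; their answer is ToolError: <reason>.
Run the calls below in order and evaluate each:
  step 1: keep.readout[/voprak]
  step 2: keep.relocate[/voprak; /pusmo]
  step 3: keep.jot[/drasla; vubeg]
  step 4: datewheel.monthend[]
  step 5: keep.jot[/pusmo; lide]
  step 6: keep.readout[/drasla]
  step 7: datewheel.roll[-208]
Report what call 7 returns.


;; 1. readout(p='/voprak') == pust_ost
;; 2. relocate(s='/voprak', d='/pusmo') == ok
;; 3. jot(p='/drasla', c='vubeg') == created
;; 4. monthend() == 2092-12-31
;; 5. jot(p='/pusmo', c='lide') == overwrote
;; 6. readout(p='/drasla') == vubeg
;; 7. roll(n='-208') == 2092-06-06

Answer: 2092-06-06


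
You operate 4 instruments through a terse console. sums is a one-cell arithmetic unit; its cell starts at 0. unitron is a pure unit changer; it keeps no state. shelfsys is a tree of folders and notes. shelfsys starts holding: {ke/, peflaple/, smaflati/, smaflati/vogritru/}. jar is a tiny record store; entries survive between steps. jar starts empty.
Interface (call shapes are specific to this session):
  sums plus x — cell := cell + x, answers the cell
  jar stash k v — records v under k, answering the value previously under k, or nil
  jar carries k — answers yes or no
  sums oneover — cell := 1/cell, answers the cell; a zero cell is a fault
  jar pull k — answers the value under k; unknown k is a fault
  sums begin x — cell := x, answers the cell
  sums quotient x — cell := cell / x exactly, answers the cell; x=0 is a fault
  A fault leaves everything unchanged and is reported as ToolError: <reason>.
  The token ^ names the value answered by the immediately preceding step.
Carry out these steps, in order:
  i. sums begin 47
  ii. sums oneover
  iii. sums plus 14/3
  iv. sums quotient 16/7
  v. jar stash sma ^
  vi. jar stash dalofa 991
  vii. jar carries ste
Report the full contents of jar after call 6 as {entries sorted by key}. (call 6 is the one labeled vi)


Answer: {dalofa=991, sma=4627/2256}

Derivation:
>> sums begin(47)
<< 47
>> sums oneover()
<< 1/47
>> sums plus(14/3)
<< 661/141
>> sums quotient(16/7)
<< 4627/2256
>> jar stash(sma, ^)
<< nil
>> jar stash(dalofa, 991)
<< nil
>> jar carries(ste)
<< no


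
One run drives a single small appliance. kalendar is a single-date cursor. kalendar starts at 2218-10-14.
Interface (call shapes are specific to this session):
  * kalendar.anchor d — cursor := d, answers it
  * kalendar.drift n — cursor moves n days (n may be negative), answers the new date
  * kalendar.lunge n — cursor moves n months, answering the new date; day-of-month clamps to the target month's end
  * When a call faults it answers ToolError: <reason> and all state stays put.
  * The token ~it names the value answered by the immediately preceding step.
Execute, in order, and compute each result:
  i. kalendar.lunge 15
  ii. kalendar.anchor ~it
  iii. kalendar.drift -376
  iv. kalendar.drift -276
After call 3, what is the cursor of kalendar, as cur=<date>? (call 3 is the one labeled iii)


Answer: cur=2219-01-03

Derivation:
·→ kalendar.lunge(n='15')
·← 2220-01-14
·→ kalendar.anchor(d='~it')
·← 2220-01-14
·→ kalendar.drift(n='-376')
·← 2219-01-03
·→ kalendar.drift(n='-276')
·← 2218-04-02


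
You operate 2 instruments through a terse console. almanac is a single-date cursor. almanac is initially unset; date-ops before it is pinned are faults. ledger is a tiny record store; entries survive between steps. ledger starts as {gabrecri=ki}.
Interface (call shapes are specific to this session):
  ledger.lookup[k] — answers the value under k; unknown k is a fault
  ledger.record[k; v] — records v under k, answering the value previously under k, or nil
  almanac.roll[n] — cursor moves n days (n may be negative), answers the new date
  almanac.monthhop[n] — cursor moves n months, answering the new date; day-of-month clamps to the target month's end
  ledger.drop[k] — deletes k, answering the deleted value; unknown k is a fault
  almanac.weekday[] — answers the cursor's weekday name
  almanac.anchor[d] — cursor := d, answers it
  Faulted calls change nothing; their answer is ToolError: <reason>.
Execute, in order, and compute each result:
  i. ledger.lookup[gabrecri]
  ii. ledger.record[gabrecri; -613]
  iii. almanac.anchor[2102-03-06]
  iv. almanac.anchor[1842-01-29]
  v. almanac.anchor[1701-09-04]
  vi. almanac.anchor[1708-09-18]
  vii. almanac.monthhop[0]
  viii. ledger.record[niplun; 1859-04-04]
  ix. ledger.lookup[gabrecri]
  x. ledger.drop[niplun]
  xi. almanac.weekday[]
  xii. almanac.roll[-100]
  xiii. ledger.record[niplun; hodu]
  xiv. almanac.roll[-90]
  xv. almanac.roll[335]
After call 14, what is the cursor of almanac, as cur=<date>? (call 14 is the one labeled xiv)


>>> ledger.lookup gabrecri
[out] ki
>>> ledger.record gabrecri -613
[out] ki
>>> almanac.anchor 2102-03-06
[out] 2102-03-06
>>> almanac.anchor 1842-01-29
[out] 1842-01-29
>>> almanac.anchor 1701-09-04
[out] 1701-09-04
>>> almanac.anchor 1708-09-18
[out] 1708-09-18
>>> almanac.monthhop 0
[out] 1708-09-18
>>> ledger.record niplun 1859-04-04
[out] nil
>>> ledger.lookup gabrecri
[out] -613
>>> ledger.drop niplun
[out] 1859-04-04
>>> almanac.weekday
[out] Tuesday
>>> almanac.roll -100
[out] 1708-06-10
>>> ledger.record niplun hodu
[out] nil
>>> almanac.roll -90
[out] 1708-03-12
>>> almanac.roll 335
[out] 1709-02-10

Answer: cur=1708-03-12


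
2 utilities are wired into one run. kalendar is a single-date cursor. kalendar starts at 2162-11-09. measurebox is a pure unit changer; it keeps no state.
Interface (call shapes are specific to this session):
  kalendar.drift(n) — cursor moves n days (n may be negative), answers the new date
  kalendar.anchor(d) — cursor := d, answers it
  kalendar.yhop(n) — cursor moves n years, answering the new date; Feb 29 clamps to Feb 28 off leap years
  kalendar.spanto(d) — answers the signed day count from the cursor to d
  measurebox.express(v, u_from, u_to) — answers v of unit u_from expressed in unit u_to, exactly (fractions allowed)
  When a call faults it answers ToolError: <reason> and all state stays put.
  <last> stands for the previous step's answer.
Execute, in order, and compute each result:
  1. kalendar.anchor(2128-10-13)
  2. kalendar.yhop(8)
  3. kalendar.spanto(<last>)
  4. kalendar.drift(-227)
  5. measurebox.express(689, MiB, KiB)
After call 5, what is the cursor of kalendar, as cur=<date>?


~$ kalendar.anchor d='2128-10-13'
[out] 2128-10-13
~$ kalendar.yhop n='8'
[out] 2136-10-13
~$ kalendar.spanto d='<last>'
[out] 0
~$ kalendar.drift n='-227'
[out] 2136-02-29
~$ measurebox.express v='689' u_from='MiB' u_to='KiB'
[out] 705536

Answer: cur=2136-02-29


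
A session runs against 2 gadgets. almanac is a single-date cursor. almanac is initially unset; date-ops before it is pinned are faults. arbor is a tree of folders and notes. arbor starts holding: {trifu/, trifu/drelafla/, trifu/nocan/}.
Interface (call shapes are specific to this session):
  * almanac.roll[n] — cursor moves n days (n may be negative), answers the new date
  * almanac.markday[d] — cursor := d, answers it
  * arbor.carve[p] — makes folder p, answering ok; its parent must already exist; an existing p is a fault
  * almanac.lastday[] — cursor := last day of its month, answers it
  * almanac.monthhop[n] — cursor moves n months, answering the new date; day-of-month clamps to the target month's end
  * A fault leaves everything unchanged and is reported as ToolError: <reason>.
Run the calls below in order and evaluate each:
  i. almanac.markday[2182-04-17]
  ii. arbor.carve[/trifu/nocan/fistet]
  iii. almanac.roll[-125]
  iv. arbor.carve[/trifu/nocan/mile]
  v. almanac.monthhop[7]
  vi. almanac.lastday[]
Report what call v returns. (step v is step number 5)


Do: almanac.markday[d='2182-04-17']
See: 2182-04-17
Do: arbor.carve[p='/trifu/nocan/fistet']
See: ok
Do: almanac.roll[n='-125']
See: 2181-12-13
Do: arbor.carve[p='/trifu/nocan/mile']
See: ok
Do: almanac.monthhop[n='7']
See: 2182-07-13
Do: almanac.lastday[]
See: 2182-07-31

Answer: 2182-07-13


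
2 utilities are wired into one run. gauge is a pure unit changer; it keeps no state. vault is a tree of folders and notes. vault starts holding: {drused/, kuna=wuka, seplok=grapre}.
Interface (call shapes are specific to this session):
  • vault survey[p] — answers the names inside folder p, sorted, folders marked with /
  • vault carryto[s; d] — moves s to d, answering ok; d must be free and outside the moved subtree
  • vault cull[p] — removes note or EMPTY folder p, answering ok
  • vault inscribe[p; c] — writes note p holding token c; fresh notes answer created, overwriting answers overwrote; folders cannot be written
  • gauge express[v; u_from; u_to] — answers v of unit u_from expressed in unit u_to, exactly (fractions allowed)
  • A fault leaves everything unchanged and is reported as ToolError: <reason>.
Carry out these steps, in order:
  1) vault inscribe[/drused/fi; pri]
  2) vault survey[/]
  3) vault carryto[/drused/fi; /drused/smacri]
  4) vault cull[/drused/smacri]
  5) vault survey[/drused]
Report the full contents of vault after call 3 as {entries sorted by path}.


→ vault inscribe(/drused/fi, pri)
← created
→ vault survey(/)
← [drused/, kuna, seplok]
→ vault carryto(/drused/fi, /drused/smacri)
← ok
→ vault cull(/drused/smacri)
← ok
→ vault survey(/drused)
← []

Answer: {drused/, drused/smacri=pri, kuna=wuka, seplok=grapre}


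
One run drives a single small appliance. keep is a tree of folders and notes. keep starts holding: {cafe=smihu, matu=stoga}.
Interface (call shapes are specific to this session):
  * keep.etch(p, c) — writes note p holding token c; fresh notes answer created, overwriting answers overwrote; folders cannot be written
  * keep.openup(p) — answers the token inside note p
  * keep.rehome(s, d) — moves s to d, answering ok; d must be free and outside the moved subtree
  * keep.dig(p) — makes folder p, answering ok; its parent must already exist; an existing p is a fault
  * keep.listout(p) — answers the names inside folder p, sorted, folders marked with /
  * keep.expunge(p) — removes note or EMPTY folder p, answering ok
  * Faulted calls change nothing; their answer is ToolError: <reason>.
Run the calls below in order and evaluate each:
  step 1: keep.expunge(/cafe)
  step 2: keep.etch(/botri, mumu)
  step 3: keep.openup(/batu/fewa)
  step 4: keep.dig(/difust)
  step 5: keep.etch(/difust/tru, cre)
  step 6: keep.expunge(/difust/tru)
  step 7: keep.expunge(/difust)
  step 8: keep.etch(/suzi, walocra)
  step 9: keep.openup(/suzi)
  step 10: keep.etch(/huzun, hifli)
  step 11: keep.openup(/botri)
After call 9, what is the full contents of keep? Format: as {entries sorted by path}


-- 1. expunge(p='/cafe') : ok
-- 2. etch(p='/botri', c='mumu') : created
-- 3. openup(p='/batu/fewa') : ToolError: not found
-- 4. dig(p='/difust') : ok
-- 5. etch(p='/difust/tru', c='cre') : created
-- 6. expunge(p='/difust/tru') : ok
-- 7. expunge(p='/difust') : ok
-- 8. etch(p='/suzi', c='walocra') : created
-- 9. openup(p='/suzi') : walocra
-- 10. etch(p='/huzun', c='hifli') : created
-- 11. openup(p='/botri') : mumu

Answer: {botri=mumu, matu=stoga, suzi=walocra}


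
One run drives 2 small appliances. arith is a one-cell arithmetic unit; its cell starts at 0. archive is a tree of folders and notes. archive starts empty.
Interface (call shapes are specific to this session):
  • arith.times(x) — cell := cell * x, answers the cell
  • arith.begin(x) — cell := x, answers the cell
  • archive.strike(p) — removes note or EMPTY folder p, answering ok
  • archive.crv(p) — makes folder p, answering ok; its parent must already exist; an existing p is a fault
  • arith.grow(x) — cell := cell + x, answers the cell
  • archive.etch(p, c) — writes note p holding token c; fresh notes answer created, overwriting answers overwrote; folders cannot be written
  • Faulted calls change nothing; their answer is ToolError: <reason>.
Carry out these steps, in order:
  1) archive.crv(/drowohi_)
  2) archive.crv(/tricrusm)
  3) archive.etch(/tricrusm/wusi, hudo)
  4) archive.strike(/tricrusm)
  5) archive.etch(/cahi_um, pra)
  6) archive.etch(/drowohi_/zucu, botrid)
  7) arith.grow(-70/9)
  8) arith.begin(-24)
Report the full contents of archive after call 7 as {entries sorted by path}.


·→ archive.crv(p: /drowohi_)
·← ok
·→ archive.crv(p: /tricrusm)
·← ok
·→ archive.etch(p: /tricrusm/wusi, c: hudo)
·← created
·→ archive.strike(p: /tricrusm)
·← ToolError: not empty
·→ archive.etch(p: /cahi_um, c: pra)
·← created
·→ archive.etch(p: /drowohi_/zucu, c: botrid)
·← created
·→ arith.grow(x: -70/9)
·← -70/9
·→ arith.begin(x: -24)
·← -24

Answer: {cahi_um=pra, drowohi_/, drowohi_/zucu=botrid, tricrusm/, tricrusm/wusi=hudo}


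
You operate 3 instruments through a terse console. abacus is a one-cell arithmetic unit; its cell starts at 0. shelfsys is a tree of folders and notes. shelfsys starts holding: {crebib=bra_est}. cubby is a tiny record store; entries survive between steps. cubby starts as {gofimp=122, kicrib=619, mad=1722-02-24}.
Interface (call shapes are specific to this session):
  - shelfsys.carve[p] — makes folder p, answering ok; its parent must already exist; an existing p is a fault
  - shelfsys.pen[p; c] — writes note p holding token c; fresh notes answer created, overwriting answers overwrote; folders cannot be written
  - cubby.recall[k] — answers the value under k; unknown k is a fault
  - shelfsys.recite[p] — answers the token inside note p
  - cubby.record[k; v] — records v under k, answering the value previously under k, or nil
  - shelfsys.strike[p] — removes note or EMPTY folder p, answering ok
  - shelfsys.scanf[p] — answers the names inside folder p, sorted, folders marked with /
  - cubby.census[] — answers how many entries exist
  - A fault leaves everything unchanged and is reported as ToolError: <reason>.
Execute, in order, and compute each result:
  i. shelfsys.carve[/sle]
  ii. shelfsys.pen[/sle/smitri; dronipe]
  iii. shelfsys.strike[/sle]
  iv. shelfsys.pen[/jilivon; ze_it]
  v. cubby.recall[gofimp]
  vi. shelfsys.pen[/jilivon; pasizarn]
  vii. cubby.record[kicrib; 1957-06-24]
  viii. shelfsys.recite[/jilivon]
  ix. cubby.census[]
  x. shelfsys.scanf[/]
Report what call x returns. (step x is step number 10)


>> shelfsys.carve(p='/sle')
<< ok
>> shelfsys.pen(p='/sle/smitri', c='dronipe')
<< created
>> shelfsys.strike(p='/sle')
<< ToolError: not empty
>> shelfsys.pen(p='/jilivon', c='ze_it')
<< created
>> cubby.recall(k='gofimp')
<< 122
>> shelfsys.pen(p='/jilivon', c='pasizarn')
<< overwrote
>> cubby.record(k='kicrib', v='1957-06-24')
<< 619
>> shelfsys.recite(p='/jilivon')
<< pasizarn
>> cubby.census()
<< 3
>> shelfsys.scanf(p='/')
<< [crebib, jilivon, sle/]

Answer: [crebib, jilivon, sle/]


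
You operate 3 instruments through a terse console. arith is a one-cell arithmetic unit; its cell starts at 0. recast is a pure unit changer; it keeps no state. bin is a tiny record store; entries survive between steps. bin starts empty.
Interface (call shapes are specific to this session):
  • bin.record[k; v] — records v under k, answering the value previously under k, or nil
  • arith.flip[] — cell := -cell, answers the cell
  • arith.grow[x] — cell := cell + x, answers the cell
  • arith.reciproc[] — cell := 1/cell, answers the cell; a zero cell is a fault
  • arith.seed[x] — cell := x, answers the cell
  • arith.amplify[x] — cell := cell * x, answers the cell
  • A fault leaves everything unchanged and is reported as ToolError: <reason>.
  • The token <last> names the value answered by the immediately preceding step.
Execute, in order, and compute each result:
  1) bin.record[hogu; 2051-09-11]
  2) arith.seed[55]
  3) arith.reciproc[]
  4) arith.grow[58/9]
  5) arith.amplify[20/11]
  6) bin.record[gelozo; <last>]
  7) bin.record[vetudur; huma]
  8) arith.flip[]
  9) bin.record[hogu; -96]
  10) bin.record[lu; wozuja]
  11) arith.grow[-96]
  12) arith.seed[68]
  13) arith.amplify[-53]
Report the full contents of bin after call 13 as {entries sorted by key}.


Answer: {gelozo=12796/1089, hogu=-96, lu=wozuja, vetudur=huma}

Derivation:
> bin.record k→hogu v→2051-09-11
= nil
> arith.seed x→55
= 55
> arith.reciproc
= 1/55
> arith.grow x→58/9
= 3199/495
> arith.amplify x→20/11
= 12796/1089
> bin.record k→gelozo v→<last>
= nil
> bin.record k→vetudur v→huma
= nil
> arith.flip
= -12796/1089
> bin.record k→hogu v→-96
= 2051-09-11
> bin.record k→lu v→wozuja
= nil
> arith.grow x→-96
= -117340/1089
> arith.seed x→68
= 68
> arith.amplify x→-53
= -3604


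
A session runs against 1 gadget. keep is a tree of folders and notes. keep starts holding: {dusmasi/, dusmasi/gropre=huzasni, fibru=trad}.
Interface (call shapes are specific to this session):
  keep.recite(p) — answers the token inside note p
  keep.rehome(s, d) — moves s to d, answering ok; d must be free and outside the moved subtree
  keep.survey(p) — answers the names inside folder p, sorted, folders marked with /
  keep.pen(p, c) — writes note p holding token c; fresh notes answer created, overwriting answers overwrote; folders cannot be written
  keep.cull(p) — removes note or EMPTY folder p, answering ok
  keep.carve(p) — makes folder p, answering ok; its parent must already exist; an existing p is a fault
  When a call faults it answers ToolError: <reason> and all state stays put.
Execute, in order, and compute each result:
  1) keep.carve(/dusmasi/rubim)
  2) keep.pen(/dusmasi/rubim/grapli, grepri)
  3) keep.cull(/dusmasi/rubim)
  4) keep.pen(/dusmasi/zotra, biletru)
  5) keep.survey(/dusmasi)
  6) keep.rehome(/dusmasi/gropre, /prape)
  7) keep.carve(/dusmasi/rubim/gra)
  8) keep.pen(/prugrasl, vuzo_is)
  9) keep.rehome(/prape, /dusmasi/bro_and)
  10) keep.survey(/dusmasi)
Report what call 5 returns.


Answer: [gropre, rubim/, zotra]

Derivation:
$ keep.carve /dusmasi/rubim
  ok
$ keep.pen /dusmasi/rubim/grapli grepri
  created
$ keep.cull /dusmasi/rubim
  ToolError: not empty
$ keep.pen /dusmasi/zotra biletru
  created
$ keep.survey /dusmasi
  [gropre, rubim/, zotra]
$ keep.rehome /dusmasi/gropre /prape
  ok
$ keep.carve /dusmasi/rubim/gra
  ok
$ keep.pen /prugrasl vuzo_is
  created
$ keep.rehome /prape /dusmasi/bro_and
  ok
$ keep.survey /dusmasi
  [bro_and, rubim/, zotra]


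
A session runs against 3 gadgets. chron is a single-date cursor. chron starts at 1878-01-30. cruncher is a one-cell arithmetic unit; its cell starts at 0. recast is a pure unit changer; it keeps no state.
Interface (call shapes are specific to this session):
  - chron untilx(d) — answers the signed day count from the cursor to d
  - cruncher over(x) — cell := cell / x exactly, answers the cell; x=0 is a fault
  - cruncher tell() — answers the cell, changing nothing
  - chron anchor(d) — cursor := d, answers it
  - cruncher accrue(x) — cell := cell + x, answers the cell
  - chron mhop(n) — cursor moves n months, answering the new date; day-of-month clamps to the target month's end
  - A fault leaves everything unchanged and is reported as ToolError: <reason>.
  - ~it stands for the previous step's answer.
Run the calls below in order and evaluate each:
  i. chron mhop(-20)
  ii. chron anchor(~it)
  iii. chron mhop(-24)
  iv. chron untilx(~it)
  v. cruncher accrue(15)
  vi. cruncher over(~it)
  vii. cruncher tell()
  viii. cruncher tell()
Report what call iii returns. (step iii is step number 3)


→ chron mhop(n: -20)
← 1876-05-30
→ chron anchor(d: ~it)
← 1876-05-30
→ chron mhop(n: -24)
← 1874-05-30
→ chron untilx(d: ~it)
← 0
→ cruncher accrue(x: 15)
← 15
→ cruncher over(x: ~it)
← 1
→ cruncher tell()
← 1
→ cruncher tell()
← 1

Answer: 1874-05-30


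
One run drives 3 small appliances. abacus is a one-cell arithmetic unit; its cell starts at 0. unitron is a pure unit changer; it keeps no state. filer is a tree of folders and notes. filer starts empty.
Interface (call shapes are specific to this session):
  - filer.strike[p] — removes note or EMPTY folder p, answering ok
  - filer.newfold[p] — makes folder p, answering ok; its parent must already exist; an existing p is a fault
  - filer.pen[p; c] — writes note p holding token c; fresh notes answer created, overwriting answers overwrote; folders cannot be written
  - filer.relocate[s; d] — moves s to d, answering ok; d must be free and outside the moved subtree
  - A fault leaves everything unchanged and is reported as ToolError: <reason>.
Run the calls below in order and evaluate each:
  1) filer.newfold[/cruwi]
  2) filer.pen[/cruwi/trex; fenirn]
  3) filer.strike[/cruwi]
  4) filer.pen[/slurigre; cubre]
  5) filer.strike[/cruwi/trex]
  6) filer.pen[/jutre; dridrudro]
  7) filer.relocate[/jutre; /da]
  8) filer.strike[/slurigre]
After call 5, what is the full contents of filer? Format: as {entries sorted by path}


Answer: {cruwi/, slurigre=cubre}

Derivation:
CALL filer.newfold[p=/cruwi]
RET  ok
CALL filer.pen[p=/cruwi/trex; c=fenirn]
RET  created
CALL filer.strike[p=/cruwi]
RET  ToolError: not empty
CALL filer.pen[p=/slurigre; c=cubre]
RET  created
CALL filer.strike[p=/cruwi/trex]
RET  ok
CALL filer.pen[p=/jutre; c=dridrudro]
RET  created
CALL filer.relocate[s=/jutre; d=/da]
RET  ok
CALL filer.strike[p=/slurigre]
RET  ok


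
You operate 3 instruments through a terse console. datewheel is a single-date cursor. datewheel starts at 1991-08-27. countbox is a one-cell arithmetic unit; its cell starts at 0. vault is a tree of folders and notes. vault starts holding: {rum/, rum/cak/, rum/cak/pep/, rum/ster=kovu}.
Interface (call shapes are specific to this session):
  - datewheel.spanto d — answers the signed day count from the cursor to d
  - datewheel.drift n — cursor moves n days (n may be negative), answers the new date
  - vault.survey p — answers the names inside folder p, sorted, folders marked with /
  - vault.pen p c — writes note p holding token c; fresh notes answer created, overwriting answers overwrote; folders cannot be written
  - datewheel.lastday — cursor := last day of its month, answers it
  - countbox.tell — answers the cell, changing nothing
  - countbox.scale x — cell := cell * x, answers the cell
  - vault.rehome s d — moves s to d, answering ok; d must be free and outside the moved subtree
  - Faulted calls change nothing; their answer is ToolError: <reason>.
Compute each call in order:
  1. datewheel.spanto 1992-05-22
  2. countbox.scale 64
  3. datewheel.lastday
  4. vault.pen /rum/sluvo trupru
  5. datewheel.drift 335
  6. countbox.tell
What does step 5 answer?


Calling spanto(d→1992-05-22), yielding 269.
I invoke scale(x→64), which returns 0.
I run lastday(), → 1991-08-31.
Now I run pen(p→/rum/sluvo, c→trupru), → created.
Using drift(n→335): 1992-07-31.
Calling tell(), and observe 0.

Answer: 1992-07-31


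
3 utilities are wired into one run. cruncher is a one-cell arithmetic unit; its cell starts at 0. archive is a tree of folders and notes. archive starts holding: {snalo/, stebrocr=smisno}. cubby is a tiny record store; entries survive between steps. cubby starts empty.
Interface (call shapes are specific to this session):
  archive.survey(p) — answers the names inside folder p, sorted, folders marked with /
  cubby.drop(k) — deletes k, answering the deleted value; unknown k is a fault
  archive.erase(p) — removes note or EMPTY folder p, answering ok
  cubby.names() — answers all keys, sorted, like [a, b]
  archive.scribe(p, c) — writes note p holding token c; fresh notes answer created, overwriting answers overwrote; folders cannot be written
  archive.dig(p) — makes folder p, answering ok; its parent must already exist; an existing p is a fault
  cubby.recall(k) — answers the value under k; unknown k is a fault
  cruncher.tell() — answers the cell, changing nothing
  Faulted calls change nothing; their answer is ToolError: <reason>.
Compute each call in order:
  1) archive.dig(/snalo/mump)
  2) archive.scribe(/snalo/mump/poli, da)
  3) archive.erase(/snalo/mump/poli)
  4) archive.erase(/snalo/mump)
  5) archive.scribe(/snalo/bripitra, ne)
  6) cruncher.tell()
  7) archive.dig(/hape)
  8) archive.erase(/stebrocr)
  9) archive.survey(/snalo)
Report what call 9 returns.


Answer: [bripitra]

Derivation:
I call dig on p=/snalo/mump, → ok.
I run scribe on p=/snalo/mump/poli, c=da, and see created.
Next I call erase on p=/snalo/mump/poli, which returns ok.
I call erase on p=/snalo/mump, and see ok.
Calling scribe on p=/snalo/bripitra, c=ne, → created.
I invoke tell, giving 0.
I invoke dig on p=/hape, → ok.
Using erase on p=/stebrocr, which returns ok.
I invoke survey on p=/snalo, and get [bripitra].


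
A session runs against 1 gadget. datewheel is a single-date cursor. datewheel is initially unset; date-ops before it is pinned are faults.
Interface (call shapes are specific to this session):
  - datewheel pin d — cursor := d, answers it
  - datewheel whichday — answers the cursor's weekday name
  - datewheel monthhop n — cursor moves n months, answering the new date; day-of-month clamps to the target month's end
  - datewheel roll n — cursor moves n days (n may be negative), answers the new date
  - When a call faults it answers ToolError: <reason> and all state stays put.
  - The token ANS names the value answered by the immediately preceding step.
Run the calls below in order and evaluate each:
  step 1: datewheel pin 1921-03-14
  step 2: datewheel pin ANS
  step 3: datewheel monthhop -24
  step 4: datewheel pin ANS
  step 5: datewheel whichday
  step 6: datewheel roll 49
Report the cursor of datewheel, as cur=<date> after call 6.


Answer: cur=1919-05-02

Derivation:
I use datewheel pin using 1921-03-14, and see 1921-03-14.
I use datewheel pin using ANS, — result: 1921-03-14.
I use datewheel monthhop using -24, giving 1919-03-14.
Using datewheel pin using ANS, and get 1919-03-14.
I run datewheel whichday(), yielding Friday.
Calling datewheel roll using 49, which returns 1919-05-02.


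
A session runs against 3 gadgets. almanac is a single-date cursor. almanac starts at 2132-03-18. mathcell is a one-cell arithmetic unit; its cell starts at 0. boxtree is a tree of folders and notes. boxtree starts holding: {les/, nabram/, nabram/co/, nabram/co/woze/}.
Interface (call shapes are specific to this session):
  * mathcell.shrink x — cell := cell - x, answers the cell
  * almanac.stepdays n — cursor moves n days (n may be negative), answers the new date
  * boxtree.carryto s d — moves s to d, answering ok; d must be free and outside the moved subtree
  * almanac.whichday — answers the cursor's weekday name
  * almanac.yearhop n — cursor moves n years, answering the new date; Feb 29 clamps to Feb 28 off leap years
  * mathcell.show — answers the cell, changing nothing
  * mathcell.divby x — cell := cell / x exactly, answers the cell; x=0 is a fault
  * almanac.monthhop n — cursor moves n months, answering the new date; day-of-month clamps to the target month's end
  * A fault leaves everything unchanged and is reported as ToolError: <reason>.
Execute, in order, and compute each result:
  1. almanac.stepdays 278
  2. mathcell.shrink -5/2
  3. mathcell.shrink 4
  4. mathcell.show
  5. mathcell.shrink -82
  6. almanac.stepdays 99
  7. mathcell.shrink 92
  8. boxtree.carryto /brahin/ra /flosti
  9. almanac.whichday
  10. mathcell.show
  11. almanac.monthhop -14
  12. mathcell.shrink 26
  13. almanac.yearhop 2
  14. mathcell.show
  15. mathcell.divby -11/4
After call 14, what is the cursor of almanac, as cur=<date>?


! almanac.stepdays(n=278) => 2132-12-21
! mathcell.shrink(x=-5/2) => 5/2
! mathcell.shrink(x=4) => -3/2
! mathcell.show() => -3/2
! mathcell.shrink(x=-82) => 161/2
! almanac.stepdays(n=99) => 2133-03-30
! mathcell.shrink(x=92) => -23/2
! boxtree.carryto(s=/brahin/ra, d=/flosti) => ToolError: not found
! almanac.whichday() => Monday
! mathcell.show() => -23/2
! almanac.monthhop(n=-14) => 2132-01-30
! mathcell.shrink(x=26) => -75/2
! almanac.yearhop(n=2) => 2134-01-30
! mathcell.show() => -75/2
! mathcell.divby(x=-11/4) => 150/11

Answer: cur=2134-01-30
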